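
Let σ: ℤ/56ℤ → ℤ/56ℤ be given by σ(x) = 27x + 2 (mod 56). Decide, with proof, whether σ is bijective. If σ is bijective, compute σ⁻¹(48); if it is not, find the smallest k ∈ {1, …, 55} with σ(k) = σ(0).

10

Suppose σ(x_1) = σ(x_2) in ℤ/56ℤ. Then 27x_1 + 2 ≡ 27x_2 + 2 (mod 56), therefore 27(x_1 − x_2) ≡ 0 (mod 56).
Since gcd(27, 56) = 1, 27 is invertible modulo 56, hence x_1 − x_2 ≡ 0 (mod 56), i.e. x_1 = x_2.
We now compute 27⁻¹ mod 56 explicitly. Euclid's algorithm: 56 = 2·27 + 2, 27 = 13·2 + 1; back-substituting gives 1 = 27·27 − 13·56, so 27⁻¹ ≡ 27 (mod 56).
Then y ↦ 27(y − 2) is a two-sided inverse to σ, so every y ∈ ℤ/56ℤ has a preimage.
Hence σ is bijective.
Since σ is bijective, we compute σ⁻¹(48): solve 27x + 2 ≡ 48 (mod 56), i.e. 27x ≡ 46 (mod 56).
Multiplying by 27⁻¹ = 27 gives x ≡ 27·46 = 1242 = 22·56 + 10 ≡ 10 (mod 56).
Check: σ(10) = 27·10 + 2 = 272 = 4·56 + 48 ≡ 48 (mod 56).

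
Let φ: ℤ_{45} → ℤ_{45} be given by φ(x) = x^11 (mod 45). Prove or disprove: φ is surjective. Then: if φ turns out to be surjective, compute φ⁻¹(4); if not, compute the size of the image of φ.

35

φ(0) = 0^11 = 0.
φ(15): Repeated squaring mod 45: 15^1 ≡ 15, 15^2 ≡ 15² = 225 ≡ 0, 15^4 ≡ 0² = 0, 15^8 ≡ 0² = 0. Since 11 = 8 + 2 + 1, 15^11 ≡ 0·0·15: 0·0 = 0, then 0·15 = 0. So 15^11 ≡ 0 (mod 45).
So φ(0) = φ(15) = 0 while 0 ≠ 15, so φ is not injective.
A non-injective map from the 45-element set ℤ_{45} to itself takes at most 44 distinct values, so it cannot be surjective. Hence φ is not surjective.
Since φ is not surjective, we determine |image(φ)|. Computing x^11 mod 45 for each x (by repeated squaring, reducing mod 45 at every step), the values φ(0), φ(1), …, φ(44) are: 0, 1, 23, 27, 34, 20, 36, 13, 17, 9, 10, 41, 18, 7, 29, 0, 31, 8, 27, 19, 5, 36, 43, 2, 9, 40, 26, 18, 37, 14, 0, 16, 38, 27, 4, 35, 36, 28, 32, 9, 25, 11, 18, 22, 44.
The distinct values are {0, 1, 2, 4, 5, 7, 8, 9, 10, 11, 13, 14, 16, 17, 18, 19, 20, 22, 23, 25, 26, 27, 28, 29, 31, 32, 34, 35, 36, 37, 38, 40, 41, 43, 44}; there are 35 of them.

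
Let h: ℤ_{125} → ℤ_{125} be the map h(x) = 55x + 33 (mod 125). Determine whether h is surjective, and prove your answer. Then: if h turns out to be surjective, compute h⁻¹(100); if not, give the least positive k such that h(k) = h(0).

25

Recall: surjectivity means every element of the codomain has a preimage under h.
Since gcd(55, 125) = 5, we have 55x ≡ 0 (mod 5) for all x, so h(x) ≡ 3 (mod 5).
But 0 ≢ 3 (mod 5), so 0 ∈ ℤ_{125} has no preimage. Therefore h is not surjective.
Since h is not surjective, we find the least positive k with h(k) = h(0): this means 55k ≡ 0 (mod 125), i.e. 125 ∣ 55k. Since gcd(55, 125) = 5, dividing through by 5 this holds exactly when 25 ∣ 11k, and as gcd(11, 25) = 1, exactly when 25 ∣ k.
The smallest positive such k is 25.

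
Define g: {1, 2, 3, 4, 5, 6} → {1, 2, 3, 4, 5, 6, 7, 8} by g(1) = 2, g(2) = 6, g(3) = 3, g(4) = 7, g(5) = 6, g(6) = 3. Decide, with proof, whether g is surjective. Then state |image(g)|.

4

No element maps to 1, so g is not surjective.
The image of g is {2, 3, 6, 7}, which has 4 elements.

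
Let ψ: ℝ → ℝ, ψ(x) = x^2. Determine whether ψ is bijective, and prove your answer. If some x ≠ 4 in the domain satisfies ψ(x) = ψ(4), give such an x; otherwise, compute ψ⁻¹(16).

ψ(4) = 16 = (−4)^2 = ψ(−4) (since 2 is even), with 4 ≠ −4. So ψ is not injective, hence not bijective.
For the follow-up, such an x exists: taking x = −4 ∈ ℝ gives ψ(−4) = 16 = ψ(4) with −4 ≠ 4.

-4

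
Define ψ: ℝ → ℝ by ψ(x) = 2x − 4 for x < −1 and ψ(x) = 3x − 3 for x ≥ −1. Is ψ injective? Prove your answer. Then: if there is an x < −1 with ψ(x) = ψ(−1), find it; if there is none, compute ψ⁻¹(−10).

-3

Both pieces are strictly increasing (slopes 2 and 3), so each is injective on its own interval.
The left piece maps (−∞, −1) onto (−∞, −6); the right piece maps [−1, ∞) onto [−6, ∞).
These images are disjoint, so no value is attained by both pieces. Therefore ψ is injective.
Because the two images are disjoint, no x < −1 has ψ(x) = ψ(−1), so we compute ψ⁻¹(−10): −10 lies in (−∞, −6), so solve 2x − 4 = −10: x = (−10 + 4)/2 = −3.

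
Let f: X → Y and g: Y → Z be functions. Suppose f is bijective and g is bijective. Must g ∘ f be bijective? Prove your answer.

Injectivity: if g(f(s)) = g(f(t)) then f(s) = f(t) (g injective) so s = t (f injective).
Surjectivity: for c ∈ Z pick b with g(b) = c, then a with f(a) = b; then (g ∘ f)(a) = c.
Thus g ∘ f is bijective.

bijective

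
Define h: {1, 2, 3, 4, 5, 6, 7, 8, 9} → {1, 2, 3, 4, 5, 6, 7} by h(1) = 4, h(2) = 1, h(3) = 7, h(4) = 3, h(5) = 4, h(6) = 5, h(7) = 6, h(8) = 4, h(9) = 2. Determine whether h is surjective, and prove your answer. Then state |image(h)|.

7

Every element of the codomain has a preimage: 1 = h(2), 2 = h(9), 3 = h(4), 4 = h(1), 5 = h(6), 6 = h(7), 7 = h(3).
Hence h is surjective.
The image of h is {1, 2, 3, 4, 5, 6, 7}, which has 7 elements.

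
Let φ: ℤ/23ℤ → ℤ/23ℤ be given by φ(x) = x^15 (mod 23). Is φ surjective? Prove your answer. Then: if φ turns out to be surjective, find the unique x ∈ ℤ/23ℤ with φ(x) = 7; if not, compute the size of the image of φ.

21

Since 23 is prime, the nonzero elements of ℤ/23ℤ form a cyclic group of order 22.
As gcd(15, 22) = 1, raising to the 15th power is a bijection on this group: if a^15 ≡ b^15 then (ab^{−1})^15 = 1, and the only element of order dividing gcd(15, 22) = 1 is 1, so a = b.
With φ(0) = 0 this makes φ injective on all of ℤ/23ℤ, hence bijective (finite equal-size domain and codomain). In particular φ is surjective.
Since φ is surjective, we find the preimage of 7. The inverse of x ↦ x^15 on (ℤ/23ℤ)^× is x ↦ x^3, because 15·3 = 45 = 2·22 + 1 ≡ 1 (mod 22) and x^{22} = 1 for x ≠ 0 (Fermat). So φ⁻¹(7) = 7^3 mod 23.
Repeated squaring mod 23: 7^1 ≡ 7, 7^2 ≡ 7² = 49 ≡ 3. Since 3 = 2 + 1, 7^3 ≡ 3·7: 3·7 = 21. So 7^3 ≡ 21 (mod 23).
Hence φ⁻¹(7) = 21.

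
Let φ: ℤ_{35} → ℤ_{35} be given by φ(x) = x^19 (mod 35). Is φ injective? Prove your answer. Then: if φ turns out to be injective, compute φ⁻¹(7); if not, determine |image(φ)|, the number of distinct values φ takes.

28

Computing x^19 mod 35 for each x (by repeated squaring, reducing mod 35 at every step), the values φ(0), φ(1), …, φ(34) are: 0, 1, 23, 17, 4, 5, 6, 28, 22, 9, 10, 11, 33, 27, 14, 15, 16, 3, 32, 19, 20, 21, 8, 2, 24, 25, 26, 13, 7, 29, 30, 31, 18, 12, 34.
Every element of ℤ_{35} appears exactly once in this list, so φ is a bijection, and in particular injective.
Since φ is injective, we read off the preimage of 7 from the same table: φ(28) = 7, so φ⁻¹(7) = 28.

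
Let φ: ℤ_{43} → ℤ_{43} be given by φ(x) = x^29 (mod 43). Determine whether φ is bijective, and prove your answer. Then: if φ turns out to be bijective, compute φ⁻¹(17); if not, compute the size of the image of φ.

10

Since 43 is prime, the nonzero elements of ℤ_{43} form a cyclic group of order 42.
As gcd(29, 42) = 1, raising to the 29th power is a bijection on this group: if x_1^29 ≡ x_2^29 then (x_1x_2^{−1})^29 = 1, and the only element of order dividing gcd(29, 42) = 1 is 1, so x_1 = x_2.
With φ(0) = 0 this makes φ injective on all of ℤ_{43}, hence bijective (finite equal-size domain and codomain). In particular φ is bijective.
Since φ is bijective, we find the preimage of 17. The inverse of x ↦ x^29 on (ℤ_{43})^× is x ↦ x^29, because 29·29 = 841 = 20·42 + 1 ≡ 1 (mod 42) and x^{42} = 1 for x ≠ 0 (Fermat). So φ⁻¹(17) = 17^29 mod 43.
Repeated squaring mod 43: 17^1 ≡ 17, 17^2 ≡ 17² = 289 ≡ 31, 17^4 ≡ 31² = 961 ≡ 15, 17^8 ≡ 15² = 225 ≡ 10, 17^16 ≡ 10² = 100 ≡ 14. Since 29 = 16 + 8 + 4 + 1, 17^29 ≡ 14·10·15·17: 14·10 = 140 ≡ 11, then 11·15 = 165 ≡ 36, then 36·17 = 612 ≡ 10. So 17^29 ≡ 10 (mod 43).
Hence φ⁻¹(17) = 10.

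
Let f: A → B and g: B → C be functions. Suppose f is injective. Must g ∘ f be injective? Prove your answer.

not injective

No. Take A = B = C = {1, 2}, f = identity (injective), and g(x) = 1 for every x.
Then (g ∘ f)(1) = 1 = (g ∘ f)(2) with 1 ≠ 2, so g ∘ f is not injective.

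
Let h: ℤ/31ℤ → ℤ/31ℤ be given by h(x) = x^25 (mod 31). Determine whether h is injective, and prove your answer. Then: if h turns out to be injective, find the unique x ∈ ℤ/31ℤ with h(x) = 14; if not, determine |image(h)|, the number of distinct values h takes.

h(1) = 1^25 = 1.
h(2): Repeated squaring mod 31: 2^1 ≡ 2, 2^2 ≡ 2² = 4, 2^4 ≡ 4² = 16, 2^8 ≡ 16² = 256 ≡ 8, 2^16 ≡ 8² = 64 ≡ 2. Since 25 = 16 + 8 + 1, 2^25 ≡ 2·8·2: 2·8 = 16, then 16·2 = 32 ≡ 1. So 2^25 ≡ 1 (mod 31).
So h(1) = h(2) = 1 while 1 ≠ 2, therefore h is not injective.
Since h is not injective, we determine |image(h)|. Computing x^25 mod 31 for each x (by repeated squaring, reducing mod 31 at every step), the values h(0), h(1), …, h(30) are: 0, 1, 1, 6, 1, 5, 6, 25, 1, 5, 5, 26, 6, 26, 25, 30, 1, 6, 5, 25, 5, 26, 26, 30, 6, 25, 26, 30, 25, 30, 30.
The distinct values are {0, 1, 5, 6, 25, 26, 30}; there are 7 of them.

7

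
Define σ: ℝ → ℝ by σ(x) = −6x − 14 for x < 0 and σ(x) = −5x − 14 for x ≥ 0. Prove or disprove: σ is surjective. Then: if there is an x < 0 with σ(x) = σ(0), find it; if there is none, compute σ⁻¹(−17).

3/5

Both pieces are strictly decreasing (slopes −6 and −5), so each is injective on its own interval.
The left piece maps (−∞, 0) onto (−14, ∞); the right piece maps [0, ∞) onto (−∞, −14].
These images together cover ℝ, so σ is surjective.
Because the two images are disjoint, no x < 0 has σ(x) = σ(0), so we compute σ⁻¹(−17): −17 lies in (−∞, −14], so solve −5x − 14 = −17: x = (−17 + 14)/(−5) = 3/5.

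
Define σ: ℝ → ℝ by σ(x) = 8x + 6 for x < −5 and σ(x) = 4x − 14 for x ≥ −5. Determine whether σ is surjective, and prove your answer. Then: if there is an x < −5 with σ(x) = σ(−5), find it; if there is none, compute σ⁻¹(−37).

Both pieces are strictly increasing (slopes 8 and 4), so each is injective on its own interval.
The left piece maps (−∞, −5) onto (−∞, −34); the right piece maps [−5, ∞) onto [−34, ∞).
These images together cover ℝ, so σ is surjective.
Because the two images are disjoint, no x < −5 has σ(x) = σ(−5), so we compute σ⁻¹(−37): −37 lies in (−∞, −34), so solve 8x + 6 = −37: x = (−37 − 6)/8 = −43/8.

-43/8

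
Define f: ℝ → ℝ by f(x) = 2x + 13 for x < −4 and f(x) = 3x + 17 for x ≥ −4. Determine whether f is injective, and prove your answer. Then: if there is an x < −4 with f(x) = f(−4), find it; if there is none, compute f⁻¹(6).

-11/3

Both pieces are strictly increasing (slopes 2 and 3), so each is injective on its own interval.
The left piece maps (−∞, −4) onto (−∞, 5); the right piece maps [−4, ∞) onto [5, ∞).
These images are disjoint, so no value is attained by both pieces. Thus f is injective.
Because the two images are disjoint, no x < −4 has f(x) = f(−4), so we compute f⁻¹(6): 6 lies in [5, ∞), so solve 3x + 17 = 6: x = (6 − 17)/3 = −11/3.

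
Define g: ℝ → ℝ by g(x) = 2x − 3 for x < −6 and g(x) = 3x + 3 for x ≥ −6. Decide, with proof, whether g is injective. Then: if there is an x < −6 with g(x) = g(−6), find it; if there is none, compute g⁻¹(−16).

Both pieces are strictly increasing (slopes 2 and 3), so each is injective on its own interval.
The left piece maps (−∞, −6) onto (−∞, −15); the right piece maps [−6, ∞) onto [−15, ∞).
These images are disjoint, so no value is attained by both pieces. Hence g is injective.
Because the two images are disjoint, no x < −6 has g(x) = g(−6), so we compute g⁻¹(−16): −16 lies in (−∞, −15), so solve 2x − 3 = −16: x = (−16 + 3)/2 = −13/2.

-13/2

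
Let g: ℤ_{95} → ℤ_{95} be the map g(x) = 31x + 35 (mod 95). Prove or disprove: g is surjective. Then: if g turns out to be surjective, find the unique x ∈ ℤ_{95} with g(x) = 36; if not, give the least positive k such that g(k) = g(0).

46

Since gcd(31, 95) = 1, 31 is invertible modulo 95. Euclid's algorithm: 95 = 3·31 + 2, 31 = 15·2 + 1; back-substituting gives 1 = 46·31 − 15·95, so 31⁻¹ ≡ 46 (mod 95).
Then y ↦ 46(y − 35) is a two-sided inverse to g, so every y ∈ ℤ_{95} has a preimage.
Hence g is surjective.
Since g is surjective, we compute g⁻¹(36): solve 31x + 35 ≡ 36 (mod 95), i.e. 31x ≡ 1 (mod 95).
Multiplying by 31⁻¹ = 46 gives x ≡ 46·1 = 46 ≡ 46 (mod 95).
Check: g(46) = 31·46 + 35 = 1461 = 15·95 + 36 ≡ 36 (mod 95).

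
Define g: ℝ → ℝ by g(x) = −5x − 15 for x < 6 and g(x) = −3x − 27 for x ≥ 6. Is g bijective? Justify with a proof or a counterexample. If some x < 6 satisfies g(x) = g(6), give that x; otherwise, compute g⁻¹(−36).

21/5

Both pieces are strictly decreasing (slopes −5 and −3), so each is injective on its own interval.
The left piece maps (−∞, 6) onto (−45, ∞); the right piece maps [6, ∞) onto (−∞, −45].
Since −45 = −45, the images partition ℝ: g is injective and surjective, hence bijective.
Because the two images are disjoint, no x < 6 has g(x) = g(6), so we compute g⁻¹(−36): −36 lies in (−45, ∞), so solve −5x − 15 = −36: x = (−36 + 15)/(−5) = 21/5.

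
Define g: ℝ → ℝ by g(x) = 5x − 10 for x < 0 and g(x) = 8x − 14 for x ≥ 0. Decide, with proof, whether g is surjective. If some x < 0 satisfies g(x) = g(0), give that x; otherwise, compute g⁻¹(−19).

Both pieces are strictly increasing (slopes 5 and 8), so each is injective on its own interval.
The left piece maps (−∞, 0) onto (−∞, −10); the right piece maps [0, ∞) onto [−14, ∞).
The union (−∞, −10) ∪ [−14, ∞) covers ℝ, so g is surjective.
For the follow-up: the images overlap, so an x < 0 with g(x) = g(0) exists. g(0) = −14; solving 5x − 10 = −14 for x < 0 gives x = (−14 + 10)/5 = −4/5.

-4/5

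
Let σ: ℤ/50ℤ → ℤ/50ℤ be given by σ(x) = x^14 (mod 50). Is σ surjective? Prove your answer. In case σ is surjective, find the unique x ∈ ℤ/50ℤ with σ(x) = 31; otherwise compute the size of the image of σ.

σ(0) = 0^14 = 0.
σ(10): Repeated squaring mod 50: 10^1 ≡ 10, 10^2 ≡ 10² = 100 ≡ 0, 10^4 ≡ 0² = 0, 10^8 ≡ 0² = 0. Since 14 = 8 + 4 + 2, 10^14 ≡ 0·0·0: 0·0 = 0, then 0·0 = 0. So 10^14 ≡ 0 (mod 50).
So σ(0) = σ(10) = 0 while 0 ≠ 10, hence σ is not injective.
A non-injective map from the 50-element set ℤ/50ℤ to itself takes at most 49 distinct values, so it cannot be surjective. Therefore σ is not surjective.
Since σ is not surjective, we determine |image(σ)|. Computing x^14 mod 50 for each x (by repeated squaring, reducing mod 50 at every step), the values σ(0), σ(1), …, σ(49) are: 0, 1, 34, 19, 6, 25, 46, 49, 4, 11, 0, 41, 14, 39, 16, 25, 36, 29, 24, 21, 0, 31, 44, 9, 26, 25, 26, 9, 44, 31, 0, 21, 24, 29, 36, 25, 16, 39, 14, 41, 0, 11, 4, 49, 46, 25, 6, 19, 34, 1.
The distinct values are {0, 1, 4, 6, 9, 11, 14, 16, 19, 21, 24, 25, 26, 29, 31, 34, 36, 39, 41, 44, 46, 49}; there are 22 of them.

22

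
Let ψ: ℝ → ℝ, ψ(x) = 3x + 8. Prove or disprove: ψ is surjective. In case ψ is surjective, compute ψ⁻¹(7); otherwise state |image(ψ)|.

For any y ∈ ℝ, x = (y − 8)/3 satisfies ψ(x) = y.
So ψ is surjective.
Since ψ is surjective, we compute ψ⁻¹(7) = (7 − 8)/3 = −1/3.

-1/3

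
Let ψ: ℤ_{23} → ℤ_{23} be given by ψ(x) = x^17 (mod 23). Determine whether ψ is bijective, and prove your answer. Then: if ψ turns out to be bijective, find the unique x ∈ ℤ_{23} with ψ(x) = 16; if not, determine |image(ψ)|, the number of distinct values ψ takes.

3

Since 23 is prime, the nonzero elements of ℤ_{23} form a cyclic group of order 22.
As gcd(17, 22) = 1, raising to the 17th power is a bijection on this group: if x_1^17 ≡ x_2^17 then (x_1x_2^{−1})^17 = 1, and the only element of order dividing gcd(17, 22) = 1 is 1, so x_1 = x_2.
With ψ(0) = 0 this makes ψ injective on all of ℤ_{23}, hence bijective (finite equal-size domain and codomain). In particular ψ is bijective.
Since ψ is bijective, we find the preimage of 16. The inverse of x ↦ x^17 on (ℤ_{23})^× is x ↦ x^13, because 17·13 = 221 = 10·22 + 1 ≡ 1 (mod 22) and x^{22} = 1 for x ≠ 0 (Fermat). So ψ⁻¹(16) = 16^13 mod 23.
Repeated squaring mod 23: 16^1 ≡ 16, 16^2 ≡ 16² = 256 ≡ 3, 16^4 ≡ 3² = 9, 16^8 ≡ 9² = 81 ≡ 12. Since 13 = 8 + 4 + 1, 16^13 ≡ 12·9·16: 12·9 = 108 ≡ 16, then 16·16 = 256 ≡ 3. So 16^13 ≡ 3 (mod 23).
Hence ψ⁻¹(16) = 3.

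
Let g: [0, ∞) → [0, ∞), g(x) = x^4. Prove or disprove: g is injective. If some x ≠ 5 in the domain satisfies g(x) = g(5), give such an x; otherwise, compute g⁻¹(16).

2

On [0, ∞), x ↦ x^4 is strictly increasing, so g(a) = g(b) forces a = b. Therefore g is injective.
Since x ↦ x^4 is strictly increasing on [0, ∞), it is injective there, so no x ≠ 5 in the domain has g(x) = g(5). We therefore compute g⁻¹(16) = 16^{1/4} = 2 (indeed 2^4 = 16).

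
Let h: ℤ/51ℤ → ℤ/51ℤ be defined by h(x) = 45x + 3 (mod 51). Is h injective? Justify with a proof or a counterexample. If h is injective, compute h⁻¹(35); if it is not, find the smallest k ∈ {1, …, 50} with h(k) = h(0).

Recall: h is injective when h(a) = h(b) forces a = b.
We have gcd(45, 51) = 3 > 1. Taking a = 0 and b = 17: h(0) = 3 and h(17) = 45·17 + 3 = 768 ≡ 3 (mod 51).
So h(0) = h(17) while 0 ≠ 17, therefore h is not injective.
Since h is not injective, we find the least positive k with h(k) = h(0): this means 45k ≡ 0 (mod 51), i.e. 51 ∣ 45k. Since gcd(45, 51) = 3, dividing through by 3 this holds exactly when 17 ∣ 15k, and as gcd(15, 17) = 1, exactly when 17 ∣ k.
The smallest positive such k is 17.

17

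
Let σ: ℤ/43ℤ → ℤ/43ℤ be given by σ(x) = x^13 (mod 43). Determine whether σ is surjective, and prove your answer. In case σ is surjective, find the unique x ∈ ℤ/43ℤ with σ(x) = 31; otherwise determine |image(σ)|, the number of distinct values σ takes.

40

Since 43 is prime, the nonzero elements of ℤ/43ℤ form a cyclic group of order 42.
As gcd(13, 42) = 1, raising to the 13th power is a bijection on this group: if u^13 ≡ v^13 then (uv^{−1})^13 = 1, and the only element of order dividing gcd(13, 42) = 1 is 1, so u = v.
With σ(0) = 0 this makes σ injective on all of ℤ/43ℤ, hence bijective (finite equal-size domain and codomain). In particular σ is surjective.
Since σ is surjective, we find the preimage of 31. The inverse of x ↦ x^13 on (ℤ/43ℤ)^× is x ↦ x^13, because 13·13 = 169 = 4·42 + 1 ≡ 1 (mod 42) and x^{42} = 1 for x ≠ 0 (Fermat). So σ⁻¹(31) = 31^13 mod 43.
Repeated squaring mod 43: 31^1 ≡ 31, 31^2 ≡ 31² = 961 ≡ 15, 31^4 ≡ 15² = 225 ≡ 10, 31^8 ≡ 10² = 100 ≡ 14. Since 13 = 8 + 4 + 1, 31^13 ≡ 14·10·31: 14·10 = 140 ≡ 11, then 11·31 = 341 ≡ 40. So 31^13 ≡ 40 (mod 43).
Hence σ⁻¹(31) = 40.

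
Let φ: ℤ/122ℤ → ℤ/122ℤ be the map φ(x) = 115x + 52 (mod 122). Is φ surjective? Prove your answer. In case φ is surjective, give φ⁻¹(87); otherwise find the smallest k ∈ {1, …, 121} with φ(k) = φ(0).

117

Since gcd(115, 122) = 1, 115 is invertible modulo 122. Euclid's algorithm: 122 = 1·115 + 7, 115 = 16·7 + 3, 7 = 2·3 + 1; back-substituting gives 1 = 87·115 − 82·122, so 115⁻¹ ≡ 87 (mod 122).
Then y ↦ 87(y − 52) is a two-sided inverse to φ, so every y ∈ ℤ/122ℤ has a preimage.
So φ is surjective.
Since φ is surjective, we compute φ⁻¹(87): solve 115x + 52 ≡ 87 (mod 122), i.e. 115x ≡ 35 (mod 122).
Multiplying by 115⁻¹ = 87 gives x ≡ 87·35 = 3045 = 24·122 + 117 ≡ 117 (mod 122).
Check: φ(117) = 115·117 + 52 = 13507 = 110·122 + 87 ≡ 87 (mod 122).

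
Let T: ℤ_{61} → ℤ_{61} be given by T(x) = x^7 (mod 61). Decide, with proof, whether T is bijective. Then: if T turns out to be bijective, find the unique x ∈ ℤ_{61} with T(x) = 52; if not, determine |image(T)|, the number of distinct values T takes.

Since 61 is prime, the nonzero elements of ℤ_{61} form a cyclic group of order 60.
As gcd(7, 60) = 1, raising to the 7th power is a bijection on this group: if u^7 ≡ v^7 then (uv^{−1})^7 = 1, and the only element of order dividing gcd(7, 60) = 1 is 1, so u = v.
With T(0) = 0 this makes T injective on all of ℤ_{61}, hence bijective (finite equal-size domain and codomain). In particular T is bijective.
Since T is bijective, we find the preimage of 52. The inverse of x ↦ x^7 on (ℤ_{61})^× is x ↦ x^43, because 7·43 = 301 = 5·60 + 1 ≡ 1 (mod 60) and x^{60} = 1 for x ≠ 0 (Fermat). So T⁻¹(52) = 52^43 mod 61.
Repeated squaring mod 61: 52^1 ≡ 52, 52^2 ≡ 52² = 2704 ≡ 20, 52^4 ≡ 20² = 400 ≡ 34, 52^8 ≡ 34² = 1156 ≡ 58, 52^16 ≡ 58² = 3364 ≡ 9, 52^32 ≡ 9² = 81 ≡ 20. Since 43 = 32 + 8 + 2 + 1, 52^43 ≡ 20·58·20·52: 20·58 = 1160 ≡ 1, then 1·20 = 20, then 20·52 = 1040 ≡ 3. So 52^43 ≡ 3 (mod 61).
Hence T⁻¹(52) = 3.

3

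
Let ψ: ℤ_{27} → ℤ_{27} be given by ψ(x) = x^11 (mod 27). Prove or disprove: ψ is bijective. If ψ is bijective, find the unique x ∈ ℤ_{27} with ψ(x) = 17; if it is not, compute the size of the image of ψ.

ψ(0) = 0^11 = 0.
ψ(3): Repeated squaring mod 27: 3^1 ≡ 3, 3^2 ≡ 3² = 9, 3^4 ≡ 9² = 81 ≡ 0, 3^8 ≡ 0² = 0. Since 11 = 8 + 2 + 1, 3^11 ≡ 0·9·3: 0·9 = 0, then 0·3 = 0. So 3^11 ≡ 0 (mod 27).
So ψ(0) = ψ(3) = 0 while 0 ≠ 3, thus ψ is not injective, hence not bijective.
Since ψ is not bijective, we determine |image(ψ)|. Computing x^11 mod 27 for each x (by repeated squaring, reducing mod 27 at every step), the values ψ(0), ψ(1), …, ψ(26) are: 0, 1, 23, 0, 16, 2, 0, 22, 17, 0, 19, 14, 0, 7, 20, 0, 13, 8, 0, 10, 5, 0, 25, 11, 0, 4, 26.
The distinct values are {0, 1, 2, 4, 5, 7, 8, 10, 11, 13, 14, 16, 17, 19, 20, 22, 23, 25, 26}; there are 19 of them.

19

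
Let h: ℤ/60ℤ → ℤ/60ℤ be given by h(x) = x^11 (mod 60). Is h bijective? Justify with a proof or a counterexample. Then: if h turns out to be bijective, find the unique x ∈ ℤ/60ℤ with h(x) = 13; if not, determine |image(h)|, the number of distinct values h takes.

h(0) = 0^11 = 0.
h(30): Repeated squaring mod 60: 30^1 ≡ 30, 30^2 ≡ 30² = 900 ≡ 0, 30^4 ≡ 0² = 0, 30^8 ≡ 0² = 0. Since 11 = 8 + 2 + 1, 30^11 ≡ 0·0·30: 0·0 = 0, then 0·30 = 0. So 30^11 ≡ 0 (mod 60).
So h(0) = h(30) = 0 while 0 ≠ 30, thus h is not injective, hence not bijective.
Since h is not bijective, we determine |image(h)|. Computing x^11 mod 60 for each x (by repeated squaring, reducing mod 60 at every step), the values h(0), h(1), …, h(59) are: 0, 1, 8, 27, 4, 5, 36, 43, 32, 9, 40, 11, 48, 37, 44, 15, 16, 53, 12, 19, 20, 21, 28, 47, 24, 25, 56, 3, 52, 29, 0, 31, 8, 57, 4, 35, 36, 13, 32, 39, 40, 41, 48, 7, 44, 45, 16, 23, 12, 49, 20, 51, 28, 17, 24, 55, 56, 33, 52, 59.
The distinct values are {0, 1, 3, 4, 5, 7, 8, 9, 11, 12, 13, 15, 16, 17, 19, 20, 21, 23, 24, 25, 27, 28, 29, 31, 32, 33, 35, 36, 37, 39, 40, 41, 43, 44, 45, 47, 48, 49, 51, 52, 53, 55, 56, 57, 59}; there are 45 of them.

45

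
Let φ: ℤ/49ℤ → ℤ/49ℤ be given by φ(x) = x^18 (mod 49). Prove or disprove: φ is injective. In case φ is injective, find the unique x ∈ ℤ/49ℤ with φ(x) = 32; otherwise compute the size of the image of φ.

8

φ(3): Repeated squaring mod 49: 3^1 ≡ 3, 3^2 ≡ 3² = 9, 3^4 ≡ 9² = 81 ≡ 32, 3^8 ≡ 32² = 1024 ≡ 44, 3^16 ≡ 44² = 1936 ≡ 25. Since 18 = 16 + 2, 3^18 ≡ 25·9: 25·9 = 225 ≡ 29. So 3^18 ≡ 29 (mod 49).
φ(5): Repeated squaring mod 49: 5^1 ≡ 5, 5^2 ≡ 5² = 25, 5^4 ≡ 25² = 625 ≡ 37, 5^8 ≡ 37² = 1369 ≡ 46, 5^16 ≡ 46² = 2116 ≡ 9. Since 18 = 16 + 2, 5^18 ≡ 9·25: 9·25 = 225 ≡ 29. So 5^18 ≡ 29 (mod 49).
So φ(3) = φ(5) = 29 while 3 ≠ 5, thus φ is not injective.
Since φ is not injective, we determine |image(φ)|. Computing x^18 mod 49 for each x (by repeated squaring, reducing mod 49 at every step), the values φ(0), φ(1), …, φ(48) are: 0, 1, 43, 29, 36, 29, 22, 0, 29, 8, 22, 43, 15, 43, 0, 8, 22, 15, 1, 1, 15, 0, 36, 36, 8, 8, 36, 36, 0, 15, 1, 1, 15, 22, 8, 0, 43, 15, 43, 22, 8, 29, 0, 22, 29, 36, 29, 43, 1.
The distinct values are {0, 1, 8, 15, 22, 29, 36, 43}; there are 8 of them.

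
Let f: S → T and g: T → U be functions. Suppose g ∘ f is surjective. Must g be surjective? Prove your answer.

surjective

Let c ∈ U. Since g ∘ f is surjective, some a ∈ S has g(f(a)) = c. Then b = f(a) ∈ T satisfies g(b) = c. So g is surjective.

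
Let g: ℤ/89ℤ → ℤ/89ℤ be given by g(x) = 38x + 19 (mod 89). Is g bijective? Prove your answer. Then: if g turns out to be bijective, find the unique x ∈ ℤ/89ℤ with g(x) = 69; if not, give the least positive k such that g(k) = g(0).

Suppose g(x_1) = g(x_2) in ℤ/89ℤ. Then 38x_1 + 19 ≡ 38x_2 + 19 (mod 89), therefore 38(x_1 − x_2) ≡ 0 (mod 89).
Since gcd(38, 89) = 1, 38 is invertible modulo 89, so x_1 − x_2 ≡ 0 (mod 89), i.e. x_1 = x_2.
We now compute 38⁻¹ mod 89 explicitly. Euclid's algorithm: 89 = 2·38 + 13, 38 = 2·13 + 12, 13 = 1·12 + 1; back-substituting gives 1 = 82·38 − 35·89, so 38⁻¹ ≡ 82 (mod 89).
Then y ↦ 82(y − 19) is a two-sided inverse to g, so every y ∈ ℤ/89ℤ has a preimage.
Therefore g is bijective.
Since g is bijective, we find g⁻¹(69): we need 38x ≡ 69 − 19 ≡ 50 (mod 89). Using 38⁻¹ = 82: x ≡ 82·50 = 4100 = 46·89 + 6, so x = 6.
Check: g(6) = 38·6 + 19 = 247 = 2·89 + 69 ≡ 69 (mod 89).

6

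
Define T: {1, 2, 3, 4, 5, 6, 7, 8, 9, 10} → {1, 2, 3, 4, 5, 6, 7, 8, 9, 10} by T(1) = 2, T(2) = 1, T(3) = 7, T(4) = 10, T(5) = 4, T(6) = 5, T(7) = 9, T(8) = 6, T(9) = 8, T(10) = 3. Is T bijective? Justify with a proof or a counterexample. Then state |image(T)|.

10

The values 2, 1, 7, 10, 4, 5, 9, 6, 8, 3 are a permutation of {1, 2, 3, 4, 5, 6, 7, 8, 9, 10}: each element appears exactly once.
So T is injective and surjective, hence bijective.
The image of T is {1, 2, 3, 4, 5, 6, 7, 8, 9, 10}, which has 10 elements.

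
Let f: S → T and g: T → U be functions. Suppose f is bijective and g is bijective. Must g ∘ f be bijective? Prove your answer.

Injectivity: if g(f(a)) = g(f(b)) then f(a) = f(b) (g injective) so a = b (f injective).
Surjectivity: for c ∈ U pick b with g(b) = c, then a with f(a) = b; then (g ∘ f)(a) = c.
Thus g ∘ f is bijective.

bijective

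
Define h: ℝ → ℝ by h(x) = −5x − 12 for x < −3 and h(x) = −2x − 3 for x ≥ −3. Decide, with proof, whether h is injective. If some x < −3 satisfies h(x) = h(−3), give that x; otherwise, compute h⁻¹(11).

-23/5

Both pieces are strictly decreasing (slopes −5 and −2), so each is injective on its own interval.
The left piece maps (−∞, −3) onto (3, ∞); the right piece maps [−3, ∞) onto (−∞, 3].
These images are disjoint, so no value is attained by both pieces. So h is injective.
Because the two images are disjoint, no x < −3 has h(x) = h(−3), so we compute h⁻¹(11): 11 lies in (3, ∞), so solve −5x − 12 = 11: x = (11 + 12)/(−5) = −23/5.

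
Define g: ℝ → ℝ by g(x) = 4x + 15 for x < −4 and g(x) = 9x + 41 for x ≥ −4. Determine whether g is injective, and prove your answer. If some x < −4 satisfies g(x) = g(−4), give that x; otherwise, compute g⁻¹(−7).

Both pieces are strictly increasing (slopes 4 and 9), so each is injective on its own interval.
The left piece maps (−∞, −4) onto (−∞, −1); the right piece maps [−4, ∞) onto [5, ∞).
These images are disjoint, so no value is attained by both pieces. Hence g is injective.
Because the two images are disjoint, no x < −4 has g(x) = g(−4), so we compute g⁻¹(−7): −7 lies in (−∞, −1), so solve 4x + 15 = −7: x = (−7 − 15)/4 = −11/2.

-11/2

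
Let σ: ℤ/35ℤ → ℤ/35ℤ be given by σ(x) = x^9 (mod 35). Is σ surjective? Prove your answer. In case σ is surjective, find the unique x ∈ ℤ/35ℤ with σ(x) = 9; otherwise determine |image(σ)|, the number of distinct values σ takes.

15

σ(4): Repeated squaring mod 35: 4^1 ≡ 4, 4^2 ≡ 4² = 16, 4^4 ≡ 16² = 256 ≡ 11, 4^8 ≡ 11² = 121 ≡ 16. Since 9 = 8 + 1, 4^9 ≡ 16·4: 16·4 = 64 ≡ 29. So 4^9 ≡ 29 (mod 35).
σ(9): Repeated squaring mod 35: 9^1 ≡ 9, 9^2 ≡ 9² = 81 ≡ 11, 9^4 ≡ 11² = 121 ≡ 16, 9^8 ≡ 16² = 256 ≡ 11. Since 9 = 8 + 1, 9^9 ≡ 11·9: 11·9 = 99 ≡ 29. So 9^9 ≡ 29 (mod 35).
So σ(4) = σ(9) = 29 while 4 ≠ 9, so σ is not injective.
A non-injective map from the 35-element set ℤ/35ℤ to itself takes at most 34 distinct values, so it cannot be surjective. Hence σ is not surjective.
Since σ is not surjective, we determine |image(σ)|. Computing x^9 mod 35 for each x (by repeated squaring, reducing mod 35 at every step), the values σ(0), σ(1), …, σ(34) are: 0, 1, 22, 13, 29, 20, 6, 7, 8, 29, 20, 1, 27, 13, 14, 15, 1, 27, 8, 34, 20, 21, 22, 8, 34, 15, 6, 27, 28, 29, 15, 6, 22, 13, 34.
The distinct values are {0, 1, 6, 7, 8, 13, 14, 15, 20, 21, 22, 27, 28, 29, 34}; there are 15 of them.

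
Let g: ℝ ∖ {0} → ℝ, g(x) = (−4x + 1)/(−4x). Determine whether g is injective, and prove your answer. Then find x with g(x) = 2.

-1/4

Suppose g(x_1) = g(x_2). Cross-multiplying: (−4x_1 + 1)(−4x_2) = (−4x_2 + 1)(−4x_1).
Expanding both sides and cancelling the symmetric terms leaves 4·(x_1 − x_2) = 0. Since 4 ≠ 0, x_1 = x_2. Hence g is injective.
Solving g(x) = 2: cross-multiplying gives −4x + 1 = 2(−4x), which rearranges to 4x = −1, so x = −1/4.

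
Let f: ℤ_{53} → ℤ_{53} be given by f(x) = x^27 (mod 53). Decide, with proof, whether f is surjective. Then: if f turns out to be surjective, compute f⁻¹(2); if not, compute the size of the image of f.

Since 53 is prime, the nonzero elements of ℤ_{53} form a cyclic group of order 52.
As gcd(27, 52) = 1, raising to the 27th power is a bijection on this group: if x_1^27 ≡ x_2^27 then (x_1x_2^{−1})^27 = 1, and the only element of order dividing gcd(27, 52) = 1 is 1, so x_1 = x_2.
With f(0) = 0 this makes f injective on all of ℤ_{53}, hence bijective (finite equal-size domain and codomain). In particular f is surjective.
Since f is surjective, we find the preimage of 2. The inverse of x ↦ x^27 on (ℤ_{53})^× is x ↦ x^27, because 27·27 = 729 = 14·52 + 1 ≡ 1 (mod 52) and x^{52} = 1 for x ≠ 0 (Fermat). So f⁻¹(2) = 2^27 mod 53.
Repeated squaring mod 53: 2^1 ≡ 2, 2^2 ≡ 2² = 4, 2^4 ≡ 4² = 16, 2^8 ≡ 16² = 256 ≡ 44, 2^16 ≡ 44² = 1936 ≡ 28. Since 27 = 16 + 8 + 2 + 1, 2^27 ≡ 28·44·4·2: 28·44 = 1232 ≡ 13, then 13·4 = 52, then 52·2 = 104 ≡ 51. So 2^27 ≡ 51 (mod 53).
Hence f⁻¹(2) = 51.

51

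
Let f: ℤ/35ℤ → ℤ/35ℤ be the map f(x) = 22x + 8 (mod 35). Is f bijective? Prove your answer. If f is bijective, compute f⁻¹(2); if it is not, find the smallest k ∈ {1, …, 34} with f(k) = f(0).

22

By definition, injectivity means: for all x_1, x_2 in the domain, f(x_1) = f(x_2) implies x_1 = x_2.
Suppose f(x_1) = f(x_2) in ℤ/35ℤ. Then 22x_1 + 8 ≡ 22x_2 + 8 (mod 35), so 22(x_1 − x_2) ≡ 0 (mod 35).
Since gcd(22, 35) = 1, 22 is invertible modulo 35, therefore x_1 − x_2 ≡ 0 (mod 35), i.e. x_1 = x_2.
We now compute 22⁻¹ mod 35 explicitly. Euclid's algorithm: 35 = 1·22 + 13, 22 = 1·13 + 9, 13 = 1·9 + 4, 9 = 2·4 + 1; back-substituting gives 1 = 8·22 − 5·35, so 22⁻¹ ≡ 8 (mod 35).
Then y ↦ 8(y − 8) is a two-sided inverse to f, so every y ∈ ℤ/35ℤ has a preimage.
Thus f is bijective.
Since f is bijective, we find f⁻¹(2): we need 22x ≡ 2 − 8 ≡ 29 (mod 35). Using 22⁻¹ = 8: x ≡ 8·29 = 232 = 6·35 + 22, so x = 22.
Check: f(22) = 22·22 + 8 = 492 = 14·35 + 2 ≡ 2 (mod 35).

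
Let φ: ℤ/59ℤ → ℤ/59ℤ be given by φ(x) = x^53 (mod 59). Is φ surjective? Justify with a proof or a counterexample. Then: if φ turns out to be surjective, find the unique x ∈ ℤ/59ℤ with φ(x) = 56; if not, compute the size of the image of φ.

Since 59 is prime, the nonzero elements of ℤ/59ℤ form a cyclic group of order 58.
As gcd(53, 58) = 1, raising to the 53rd power is a bijection on this group: if u^53 ≡ v^53 then (uv^{−1})^53 = 1, and the only element of order dividing gcd(53, 58) = 1 is 1, so u = v.
With φ(0) = 0 this makes φ injective on all of ℤ/59ℤ, hence bijective (finite equal-size domain and codomain). In particular φ is surjective.
Since φ is surjective, we find the preimage of 56. The inverse of x ↦ x^53 on (ℤ/59ℤ)^× is x ↦ x^23, because 53·23 = 1219 = 21·58 + 1 ≡ 1 (mod 58) and x^{58} = 1 for x ≠ 0 (Fermat). So φ⁻¹(56) = 56^23 mod 59.
Repeated squaring mod 59: 56^1 ≡ 56, 56^2 ≡ 56² = 3136 ≡ 9, 56^4 ≡ 9² = 81 ≡ 22, 56^8 ≡ 22² = 484 ≡ 12, 56^16 ≡ 12² = 144 ≡ 26. Since 23 = 16 + 4 + 2 + 1, 56^23 ≡ 26·22·9·56: 26·22 = 572 ≡ 41, then 41·9 = 369 ≡ 15, then 15·56 = 840 ≡ 14. So 56^23 ≡ 14 (mod 59).
Hence φ⁻¹(56) = 14.

14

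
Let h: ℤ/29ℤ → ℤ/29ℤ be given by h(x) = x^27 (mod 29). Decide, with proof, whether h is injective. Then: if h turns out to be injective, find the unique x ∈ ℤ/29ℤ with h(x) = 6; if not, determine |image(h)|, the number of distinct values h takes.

Since 29 is prime, the nonzero elements of ℤ/29ℤ form a cyclic group of order 28.
As gcd(27, 28) = 1, raising to the 27th power is a bijection on this group: if a^27 ≡ b^27 then (ab^{−1})^27 = 1, and the only element of order dividing gcd(27, 28) = 1 is 1, so a = b.
With h(0) = 0 this makes h injective on all of ℤ/29ℤ, hence bijective (finite equal-size domain and codomain). In particular h is injective.
Since h is injective, we find the preimage of 6. The inverse of x ↦ x^27 on (ℤ/29ℤ)^× is x ↦ x^27, because 27·27 = 729 = 26·28 + 1 ≡ 1 (mod 28) and x^{28} = 1 for x ≠ 0 (Fermat). So h⁻¹(6) = 6^27 mod 29.
Repeated squaring mod 29: 6^1 ≡ 6, 6^2 ≡ 6² = 36 ≡ 7, 6^4 ≡ 7² = 49 ≡ 20, 6^8 ≡ 20² = 400 ≡ 23, 6^16 ≡ 23² = 529 ≡ 7. Since 27 = 16 + 8 + 2 + 1, 6^27 ≡ 7·23·7·6: 7·23 = 161 ≡ 16, then 16·7 = 112 ≡ 25, then 25·6 = 150 ≡ 5. So 6^27 ≡ 5 (mod 29).
Hence h⁻¹(6) = 5.

5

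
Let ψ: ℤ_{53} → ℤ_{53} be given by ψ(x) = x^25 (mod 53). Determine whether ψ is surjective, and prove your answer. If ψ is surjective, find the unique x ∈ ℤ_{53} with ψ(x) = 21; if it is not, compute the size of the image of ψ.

Since 53 is prime, the nonzero elements of ℤ_{53} form a cyclic group of order 52.
As gcd(25, 52) = 1, raising to the 25th power is a bijection on this group: if x_1^25 ≡ x_2^25 then (x_1x_2^{−1})^25 = 1, and the only element of order dividing gcd(25, 52) = 1 is 1, so x_1 = x_2.
With ψ(0) = 0 this makes ψ injective on all of ℤ_{53}, hence bijective (finite equal-size domain and codomain). In particular ψ is surjective.
Since ψ is surjective, we find the preimage of 21. The inverse of x ↦ x^25 on (ℤ_{53})^× is x ↦ x^25, because 25·25 = 625 = 12·52 + 1 ≡ 1 (mod 52) and x^{52} = 1 for x ≠ 0 (Fermat). So ψ⁻¹(21) = 21^25 mod 53.
Repeated squaring mod 53: 21^1 ≡ 21, 21^2 ≡ 21² = 441 ≡ 17, 21^4 ≡ 17² = 289 ≡ 24, 21^8 ≡ 24² = 576 ≡ 46, 21^16 ≡ 46² = 2116 ≡ 49. Since 25 = 16 + 8 + 1, 21^25 ≡ 49·46·21: 49·46 = 2254 ≡ 28, then 28·21 = 588 ≡ 5. So 21^25 ≡ 5 (mod 53).
Hence ψ⁻¹(21) = 5.

5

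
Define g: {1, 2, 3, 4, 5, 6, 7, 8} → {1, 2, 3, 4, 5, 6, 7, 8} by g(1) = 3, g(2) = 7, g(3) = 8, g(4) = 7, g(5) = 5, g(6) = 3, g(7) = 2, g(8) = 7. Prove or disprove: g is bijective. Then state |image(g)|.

5

g(2) = 7 = g(4) with 2 ≠ 4, so g is not injective, hence not bijective.
The image of g is {2, 3, 5, 7, 8}, which has 5 elements.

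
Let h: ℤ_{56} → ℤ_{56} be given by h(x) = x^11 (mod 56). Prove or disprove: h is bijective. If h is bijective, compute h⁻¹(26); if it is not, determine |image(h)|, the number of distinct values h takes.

35

h(0) = 0^11 = 0.
h(14): Repeated squaring mod 56: 14^1 ≡ 14, 14^2 ≡ 14² = 196 ≡ 28, 14^4 ≡ 28² = 784 ≡ 0, 14^8 ≡ 0² = 0. Since 11 = 8 + 2 + 1, 14^11 ≡ 0·28·14: 0·28 = 0, then 0·14 = 0. So 14^11 ≡ 0 (mod 56).
So h(0) = h(14) = 0 while 0 ≠ 14, therefore h is not injective, hence not bijective.
Since h is not bijective, we determine |image(h)|. Computing x^11 mod 56 for each x (by repeated squaring, reducing mod 56 at every step), the values h(0), h(1), …, h(55) are: 0, 1, 32, 19, 16, 45, 48, 7, 8, 25, 40, 51, 24, 13, 0, 15, 32, 33, 16, 3, 48, 21, 8, 39, 40, 9, 24, 27, 0, 29, 32, 47, 16, 17, 48, 35, 8, 53, 40, 23, 24, 41, 0, 43, 32, 5, 16, 31, 48, 49, 8, 11, 40, 37, 24, 55.
The distinct values are {0, 1, 3, 5, 7, 8, 9, 11, 13, 15, 16, 17, 19, 21, 23, 24, 25, 27, 29, 31, 32, 33, 35, 37, 39, 40, 41, 43, 45, 47, 48, 49, 51, 53, 55}; there are 35 of them.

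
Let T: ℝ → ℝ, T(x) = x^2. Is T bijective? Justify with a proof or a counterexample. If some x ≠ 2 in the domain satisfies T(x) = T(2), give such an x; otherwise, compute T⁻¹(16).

-2

T(2) = 4 = (−2)^2 = T(−2) (since 2 is even), with 2 ≠ −2. So T is not injective, hence not bijective.
For the follow-up, such an x exists: taking x = −2 ∈ ℝ gives T(−2) = 4 = T(2) with −2 ≠ 2.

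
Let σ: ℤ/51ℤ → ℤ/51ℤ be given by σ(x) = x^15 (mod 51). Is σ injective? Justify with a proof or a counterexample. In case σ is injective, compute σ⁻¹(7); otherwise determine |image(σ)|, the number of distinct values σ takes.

Computing x^15 mod 51 for each x (by repeated squaring, reducing mod 51 at every step), the values σ(0), σ(1), …, σ(50) are: 0, 1, 26, 6, 13, 41, 3, 22, 32, 36, 46, 14, 27, 4, 11, 42, 16, 17, 18, 43, 23, 30, 7, 20, 39, 49, 2, 12, 31, 44, 21, 28, 8, 33, 34, 35, 9, 40, 47, 24, 37, 5, 15, 19, 29, 48, 10, 38, 45, 25, 50.
Every element of ℤ/51ℤ appears exactly once in this list, so σ is a bijection, and in particular injective.
Since σ is injective, we read off the preimage of 7 from the same table: σ(22) = 7, so σ⁻¹(7) = 22.

22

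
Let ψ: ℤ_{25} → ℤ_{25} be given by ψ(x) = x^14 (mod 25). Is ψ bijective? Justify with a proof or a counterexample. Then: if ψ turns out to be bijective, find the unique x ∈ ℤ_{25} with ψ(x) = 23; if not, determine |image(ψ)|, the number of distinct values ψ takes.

11

ψ(0) = 0^14 = 0.
ψ(5): Repeated squaring mod 25: 5^1 ≡ 5, 5^2 ≡ 5² = 25 ≡ 0, 5^4 ≡ 0² = 0, 5^8 ≡ 0² = 0. Since 14 = 8 + 4 + 2, 5^14 ≡ 0·0·0: 0·0 = 0, then 0·0 = 0. So 5^14 ≡ 0 (mod 25).
So ψ(0) = ψ(5) = 0 while 0 ≠ 5, hence ψ is not injective, hence not bijective.
Since ψ is not bijective, we determine |image(ψ)|. Computing x^14 mod 25 for each x (by repeated squaring, reducing mod 25 at every step), the values ψ(0), ψ(1), …, ψ(24) are: 0, 1, 9, 19, 6, 0, 21, 24, 4, 11, 0, 16, 14, 14, 16, 0, 11, 4, 24, 21, 0, 6, 19, 9, 1.
The distinct values are {0, 1, 4, 6, 9, 11, 14, 16, 19, 21, 24}; there are 11 of them.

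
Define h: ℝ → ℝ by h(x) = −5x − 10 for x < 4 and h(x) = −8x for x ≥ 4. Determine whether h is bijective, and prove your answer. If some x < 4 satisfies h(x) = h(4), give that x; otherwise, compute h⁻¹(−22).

Both pieces are strictly decreasing (slopes −5 and −8), so each is injective on its own interval.
The left piece maps (−∞, 4) onto (−30, ∞); the right piece maps [4, ∞) onto (−∞, −32].
The images leave a gap (−30 has no preimage), so h is not surjective, hence not bijective.
Because the two images are disjoint, no x < 4 has h(x) = h(4), so we compute h⁻¹(−22): −22 lies in (−30, ∞), so solve −5x − 10 = −22: x = (−22 + 10)/(−5) = 12/5.

12/5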